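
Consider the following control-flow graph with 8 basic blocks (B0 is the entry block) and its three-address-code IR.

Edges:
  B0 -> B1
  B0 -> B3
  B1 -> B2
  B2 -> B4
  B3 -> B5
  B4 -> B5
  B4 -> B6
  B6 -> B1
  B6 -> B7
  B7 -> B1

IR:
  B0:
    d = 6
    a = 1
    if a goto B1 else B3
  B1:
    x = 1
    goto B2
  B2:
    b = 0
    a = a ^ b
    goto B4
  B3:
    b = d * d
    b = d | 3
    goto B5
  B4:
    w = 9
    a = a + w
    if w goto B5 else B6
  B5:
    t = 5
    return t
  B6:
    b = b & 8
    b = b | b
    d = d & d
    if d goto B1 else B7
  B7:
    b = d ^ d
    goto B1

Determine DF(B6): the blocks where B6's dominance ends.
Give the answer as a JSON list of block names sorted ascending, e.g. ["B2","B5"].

Answer: ["B1"]

Analysis:
idom tree: B1←B0 B2←B1 B3←B0 B4←B2 B5←B0 B6←B4 B7←B6
Dom∩ at merges:
  B1: preds {B0,B6,B7}: {B0} ∩ {B0,B1,B2,B4,B6} ∩ {B0,B1,B2,B4,B6,B7} = {B0}; idom=B0
  B5: preds {B3,B4}: {B0,B3} ∩ {B0,B1,B2,B4} = {B0}; idom=B0

DF walk-up:
  B1←B0: walk · to B0
  B1←B6: walk B6→B4→B2→B1 to B0
  B1←B7: walk B7→B6→B4→B2→B1 to B0
  B5←B3: walk B3 to B0
  B5←B4: walk B4→B2→B1 to B0
  B0 → ∅
  B1 → {B1,B5}
  B2 → {B1,B5}
  B3 → {B5}
  B4 → {B1,B5}
  B5 → ∅
  B6 → {B1}
  B7 → {B1}

DF(B6) = ["B1"]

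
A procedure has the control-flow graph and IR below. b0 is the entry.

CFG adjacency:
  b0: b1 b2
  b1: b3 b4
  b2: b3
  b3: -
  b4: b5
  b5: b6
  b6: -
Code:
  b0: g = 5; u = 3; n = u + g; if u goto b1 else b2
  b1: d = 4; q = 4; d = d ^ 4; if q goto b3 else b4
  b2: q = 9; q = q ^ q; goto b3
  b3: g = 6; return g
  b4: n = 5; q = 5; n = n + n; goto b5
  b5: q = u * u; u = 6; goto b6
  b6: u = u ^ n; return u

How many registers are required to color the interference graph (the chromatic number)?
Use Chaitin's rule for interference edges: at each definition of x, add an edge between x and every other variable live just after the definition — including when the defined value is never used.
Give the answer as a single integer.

Per-block:
  b0: def={g,n,u} ue=∅
  b1: def={d,q} ue=∅
  b2: def={q} ue=∅
  b3: def={g} ue=∅
  b4: def={n,q} ue=∅
  b5: def={q,u} ue={u}
  b6: def={u} ue={n,u}

Live sets:
  b0: in=∅ out={u}
  b1: in={u} out={u}
  b2: in=∅ out=∅
  b3: in=∅ out=∅
  b4: in={u} out={n,u}
  b5: in={n,u} out={n,u}
  b6: in={n,u} out=∅

Interfere edges:
  d↔{q,u}
  g↔{u}
  n↔{q,u}
  q↔{d,n,u}
  u↔{d,g,n,q}

Colouring:
  {d,q,u} pairwise interfere (3-clique) ⇒ χ ≥ 3
  assign d→R2 g→R1 n→R2 q→R1 u→R0 — no edge inside a register ⇒ χ ≤ 3
  χ = 3

Answer: 3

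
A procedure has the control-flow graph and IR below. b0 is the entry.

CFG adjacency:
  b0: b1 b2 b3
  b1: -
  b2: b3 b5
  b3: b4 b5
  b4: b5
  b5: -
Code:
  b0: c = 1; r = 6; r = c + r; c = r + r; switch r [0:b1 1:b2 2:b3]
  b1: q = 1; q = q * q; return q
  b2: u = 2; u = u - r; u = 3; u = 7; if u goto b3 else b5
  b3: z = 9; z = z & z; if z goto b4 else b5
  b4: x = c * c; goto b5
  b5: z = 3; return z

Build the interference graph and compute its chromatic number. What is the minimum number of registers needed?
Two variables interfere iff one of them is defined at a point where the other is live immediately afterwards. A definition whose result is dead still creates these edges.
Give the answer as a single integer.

Answer: 3

Derivation:
Block summaries:
  b0: {c,r} / ∅
  b1: {q} / ∅
  b2: {u} / {r}
  b3: {z} / ∅
  b4: {x} / {c}
  b5: {z} / ∅

Live sets:
  b0 li=∅ lo={c,r}
  b1 li=∅ lo=∅
  b2 li={c,r} lo={c}
  b3 li={c} lo={c}
  b4 li={c} lo=∅
  b5 li=∅ lo=∅

Interference:
  c↔{r,u,z}
  q↔∅
  r↔{c,u}
  u↔{c,r}
  x↔∅
  z↔{c}

Registers:
  lower bound: {c,r,u} mutually conflict ⇒ χ ≥ 3
  assign c→c0 q→c0 r→c1 u→c2 x→c0 z→c1 — no edge inside a register ⇒ χ ≤ 3
  χ = 3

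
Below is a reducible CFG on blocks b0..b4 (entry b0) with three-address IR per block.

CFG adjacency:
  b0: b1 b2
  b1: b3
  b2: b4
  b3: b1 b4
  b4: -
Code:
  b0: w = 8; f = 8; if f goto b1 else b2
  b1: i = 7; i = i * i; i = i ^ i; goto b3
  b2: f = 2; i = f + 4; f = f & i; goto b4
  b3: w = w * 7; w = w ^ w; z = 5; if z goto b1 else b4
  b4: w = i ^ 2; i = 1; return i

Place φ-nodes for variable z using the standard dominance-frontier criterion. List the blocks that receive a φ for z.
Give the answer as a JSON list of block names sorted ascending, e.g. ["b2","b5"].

idom tree: b1←b0 b2←b0 b3←b1 b4←b0
Join-block Dom:
  b1: preds {b0,b3}: {b0} ∩ {b0,b1,b3} = {b0}; idom=b0
  b4: preds {b2,b3}: {b0,b2} ∩ {b0,b1,b3} = {b0}; idom=b0

DF walk-up:
  join b1 pred b0: · stop@b0
  join b1 pred b3: b3→b1 stop@b0
  join b4 pred b2: b2 stop@b0
  join b4 pred b3: b3→b1 stop@b0
  b0: DF=∅
  b1: DF={b1,b4}
  b2: DF={b4}
  b3: DF={b1,b4}
  b4: DF=∅

φ for z: defs {b3}
  DF⁺ = {b1,b4}

Answer: ["b1", "b4"]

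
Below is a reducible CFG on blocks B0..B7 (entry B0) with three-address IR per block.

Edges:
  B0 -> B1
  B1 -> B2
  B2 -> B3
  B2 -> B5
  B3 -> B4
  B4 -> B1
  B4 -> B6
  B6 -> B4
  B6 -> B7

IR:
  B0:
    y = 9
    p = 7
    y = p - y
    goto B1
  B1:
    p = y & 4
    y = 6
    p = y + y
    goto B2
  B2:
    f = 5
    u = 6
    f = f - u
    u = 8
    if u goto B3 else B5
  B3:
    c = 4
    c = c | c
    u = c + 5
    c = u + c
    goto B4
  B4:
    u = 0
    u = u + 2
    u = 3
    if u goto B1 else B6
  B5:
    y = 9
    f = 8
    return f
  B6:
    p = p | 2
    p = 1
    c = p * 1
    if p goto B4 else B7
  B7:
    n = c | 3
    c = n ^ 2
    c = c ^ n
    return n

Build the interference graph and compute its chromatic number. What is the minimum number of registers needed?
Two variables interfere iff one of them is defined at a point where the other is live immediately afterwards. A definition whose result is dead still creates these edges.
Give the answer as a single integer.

Answer: 4

Analysis:
def/use:
  B0: {p,y} / ∅
  B1: {p,y} / {y}
  B2: {f,u} / ∅
  B3: {c,u} / ∅
  B4: {u} / ∅
  B5: {f,y} / ∅
  B6: {c,p} / {p}
  B7: {c,n} / {c}

Backward fixpoint:
  B0: in=∅ out={y}
  B1: in={y} out={p,y}
  B2: in={p,y} out={p,y}
  B3: in={p,y} out={p,y}
  B4: in={p,y} out={p,y}
  B5: in=∅ out=∅
  B6: in={p,y} out={c,p,y}
  B7: in={c} out=∅

Interference:
  c — {n,p,u,y}
  f — {p,u,y}
  n — {c}
  p — {c,f,u,y}
  u — {c,f,p,y}
  y — {c,f,p,u}

Colouring:
  lower bound: {c,p,u,y} mutually conflict ⇒ χ ≥ 4
  4-colouring: c0={c,f}  c1={n,p}  c2={u}  c3={y}
  χ = 4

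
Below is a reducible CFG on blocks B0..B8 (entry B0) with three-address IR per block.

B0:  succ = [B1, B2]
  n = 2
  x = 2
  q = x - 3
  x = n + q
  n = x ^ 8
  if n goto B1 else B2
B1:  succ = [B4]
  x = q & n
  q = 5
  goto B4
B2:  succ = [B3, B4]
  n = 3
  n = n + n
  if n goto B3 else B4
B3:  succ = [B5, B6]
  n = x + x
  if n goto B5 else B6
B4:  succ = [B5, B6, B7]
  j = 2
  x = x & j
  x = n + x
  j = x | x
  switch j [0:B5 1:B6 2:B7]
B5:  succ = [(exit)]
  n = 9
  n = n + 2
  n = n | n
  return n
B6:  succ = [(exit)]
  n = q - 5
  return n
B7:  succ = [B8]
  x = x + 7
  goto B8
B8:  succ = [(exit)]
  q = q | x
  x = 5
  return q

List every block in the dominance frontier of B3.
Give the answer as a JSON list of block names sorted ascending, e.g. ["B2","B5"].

idom tree: B1←B0 B2←B0 B3←B2 B4←B0 B5←B0 B6←B0 B7←B4 B8←B7
Join-block Dom:
  B4: preds {B1,B2}: {B0,B1} ∩ {B0,B2} = {B0}; idom=B0
  B5: preds {B3,B4}: {B0,B2,B3} ∩ {B0,B4} = {B0}; idom=B0
  B6: preds {B3,B4}: {B0,B2,B3} ∩ {B0,B4} = {B0}; idom=B0

DF derivation:
  join B4 pred B1: B1 stop@B0
  join B4 pred B2: B2 stop@B0
  join B5 pred B3: B3→B2 stop@B0
  join B5 pred B4: B4 stop@B0
  join B6 pred B3: B3→B2 stop@B0
  join B6 pred B4: B4 stop@B0
  DF(B0)=∅
  DF(B1)={B4}
  DF(B2)={B4,B5,B6}
  DF(B3)={B5,B6}
  DF(B4)={B5,B6}
  DF(B5)=∅
  DF(B6)=∅
  DF(B7)=∅
  DF(B8)=∅

DF(B3) = ["B5", "B6"]

Answer: ["B5", "B6"]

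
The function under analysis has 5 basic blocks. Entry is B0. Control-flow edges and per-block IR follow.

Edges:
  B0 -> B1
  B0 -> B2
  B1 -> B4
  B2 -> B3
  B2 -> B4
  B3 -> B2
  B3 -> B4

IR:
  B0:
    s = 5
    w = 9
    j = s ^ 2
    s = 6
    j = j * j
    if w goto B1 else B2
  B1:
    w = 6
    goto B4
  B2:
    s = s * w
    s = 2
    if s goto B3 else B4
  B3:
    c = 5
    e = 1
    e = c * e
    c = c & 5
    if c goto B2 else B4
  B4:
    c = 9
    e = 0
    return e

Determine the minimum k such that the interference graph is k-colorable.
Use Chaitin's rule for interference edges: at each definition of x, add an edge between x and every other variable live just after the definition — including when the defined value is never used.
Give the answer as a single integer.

Answer: 4

Analysis:
Per-block:
  B0: def={j,s,w} ue=∅
  B1: def={w} ue=∅
  B2: def={s} ue={s,w}
  B3: def={c,e} ue=∅
  B4: def={c,e} ue=∅

Live sets:
  live B0: ∅→{s,w}
  live B1: ∅→∅
  live B2: {s,w}→{s,w}
  live B3: {s,w}→{s,w}
  live B4: ∅→∅

Interfere edges:
  c — {e,s,w}
  e — {c,s,w}
  j — {s,w}
  s — {c,e,j,w}
  w — {c,e,j,s}

Registers:
  lower bound: {c,e,s,w} mutually conflict ⇒ χ ≥ 4
  assign c→c2 e→c3 j→c2 s→c0 w→c1 — no edge inside a register ⇒ χ ≤ 4
  χ = 4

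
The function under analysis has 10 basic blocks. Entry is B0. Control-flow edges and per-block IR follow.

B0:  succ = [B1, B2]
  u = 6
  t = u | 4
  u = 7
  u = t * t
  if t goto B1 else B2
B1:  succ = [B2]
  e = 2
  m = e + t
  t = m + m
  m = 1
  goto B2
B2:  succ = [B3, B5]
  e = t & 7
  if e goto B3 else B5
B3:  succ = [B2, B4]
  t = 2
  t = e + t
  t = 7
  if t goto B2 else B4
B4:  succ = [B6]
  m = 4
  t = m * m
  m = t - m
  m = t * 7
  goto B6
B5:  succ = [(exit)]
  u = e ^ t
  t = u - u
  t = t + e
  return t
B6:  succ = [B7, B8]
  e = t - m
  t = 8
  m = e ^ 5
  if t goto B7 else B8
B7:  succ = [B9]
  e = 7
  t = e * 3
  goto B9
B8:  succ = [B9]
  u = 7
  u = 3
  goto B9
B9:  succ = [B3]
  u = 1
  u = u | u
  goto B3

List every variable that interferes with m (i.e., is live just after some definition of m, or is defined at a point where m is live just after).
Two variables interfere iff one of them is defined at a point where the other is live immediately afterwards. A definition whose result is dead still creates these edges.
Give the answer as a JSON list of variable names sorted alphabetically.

Answer: ["e", "t"]

Analysis:
Block summaries:
  B0: {t,u} / ∅
  B1: {e,m,t} / {t}
  B2: {e} / {t}
  B3: {t} / {e}
  B4: {m,t} / ∅
  B5: {t,u} / {e,t}
  B6: {e,m,t} / {m,t}
  B7: {e,t} / ∅
  B8: {u} / ∅
  B9: {u} / ∅

Liveness:
  live B0: ∅→{t}
  live B1: {t}→{t}
  live B2: {t}→{e,t}
  live B3: {e}→{t}
  live B4: ∅→{m,t}
  live B5: {e,t}→∅
  live B6: {m,t}→{e}
  live B7: ∅→{e}
  live B8: {e}→{e}
  live B9: {e}→{e}

Interference:
  e↔{m,t,u}
  m↔{e,t}
  t↔{e,m,u}
  u↔{e,t}

N(m) = ["e", "t"]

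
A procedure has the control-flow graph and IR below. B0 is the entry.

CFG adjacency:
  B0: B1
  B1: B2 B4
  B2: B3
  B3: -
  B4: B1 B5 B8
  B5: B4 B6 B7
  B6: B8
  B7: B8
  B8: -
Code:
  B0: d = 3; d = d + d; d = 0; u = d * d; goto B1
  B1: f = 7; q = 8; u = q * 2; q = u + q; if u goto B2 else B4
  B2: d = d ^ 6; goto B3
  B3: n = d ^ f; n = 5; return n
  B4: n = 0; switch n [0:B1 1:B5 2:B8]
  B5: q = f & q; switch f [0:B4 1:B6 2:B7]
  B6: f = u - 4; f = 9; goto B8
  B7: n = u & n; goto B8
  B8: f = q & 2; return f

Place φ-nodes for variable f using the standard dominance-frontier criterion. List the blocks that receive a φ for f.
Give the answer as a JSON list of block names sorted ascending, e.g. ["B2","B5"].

idom tree: B1←B0 B2←B1 B3←B2 B4←B1 B5←B4 B6←B5 B7←B5 B8←B4
Join-block Dom:
  B1: preds {B0,B4}: {B0} ∩ {B0,B1,B4} = {B0}; idom=B0
  B4: preds {B1,B5}: {B0,B1} ∩ {B0,B1,B4,B5} = {B0,B1}; idom=B1
  B8: preds {B4,B6,B7}: {B0,B1,B4} ∩ {B0,B1,B4,B5,B6} ∩ {B0,B1,B4,B5,B7} = {B0,B1,B4}; idom=B4

DF walk-up:
  B1←B0: walk · to B0
  B1←B4: walk B4→B1 to B0
  B4←B1: walk · to B1
  B4←B5: walk B5→B4 to B1
  B8←B4: walk · to B4
  B8←B6: walk B6→B5 to B4
  B8←B7: walk B7→B5 to B4
  B0 → ∅
  B1 → {B1}
  B2 → ∅
  B3 → ∅
  B4 → {B1,B4}
  B5 → {B4,B8}
  B6 → {B8}
  B7 → {B8}
  B8 → ∅

φ for f: defs {B1,B6,B8}
  DF⁺ = {B1,B8}

Answer: ["B1", "B8"]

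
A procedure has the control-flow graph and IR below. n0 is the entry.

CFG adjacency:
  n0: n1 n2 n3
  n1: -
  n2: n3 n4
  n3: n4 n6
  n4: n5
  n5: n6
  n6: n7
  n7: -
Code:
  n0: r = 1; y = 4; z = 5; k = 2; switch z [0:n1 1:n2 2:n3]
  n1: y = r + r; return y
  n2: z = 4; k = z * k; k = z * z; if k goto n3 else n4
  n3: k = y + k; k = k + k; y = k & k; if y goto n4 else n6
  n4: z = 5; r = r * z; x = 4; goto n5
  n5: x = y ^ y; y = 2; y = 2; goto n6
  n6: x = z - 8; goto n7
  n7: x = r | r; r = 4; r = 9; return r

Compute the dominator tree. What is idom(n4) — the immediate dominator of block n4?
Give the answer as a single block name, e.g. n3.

Answer: n0

Analysis:
idom tree: n1←n0 n2←n0 n3←n0 n4←n0 n5←n4 n6←n0 n7←n6
Join-block Dom:
  n3: preds {n0,n2}: {n0} ∩ {n0,n2} = {n0}; idom=n0
  n4: preds {n2,n3}: {n0,n2} ∩ {n0,n3} = {n0}; idom=n0
  n6: preds {n3,n5}: {n0,n3} ∩ {n0,n4,n5} = {n0}; idom=n0

idom(n4) = n0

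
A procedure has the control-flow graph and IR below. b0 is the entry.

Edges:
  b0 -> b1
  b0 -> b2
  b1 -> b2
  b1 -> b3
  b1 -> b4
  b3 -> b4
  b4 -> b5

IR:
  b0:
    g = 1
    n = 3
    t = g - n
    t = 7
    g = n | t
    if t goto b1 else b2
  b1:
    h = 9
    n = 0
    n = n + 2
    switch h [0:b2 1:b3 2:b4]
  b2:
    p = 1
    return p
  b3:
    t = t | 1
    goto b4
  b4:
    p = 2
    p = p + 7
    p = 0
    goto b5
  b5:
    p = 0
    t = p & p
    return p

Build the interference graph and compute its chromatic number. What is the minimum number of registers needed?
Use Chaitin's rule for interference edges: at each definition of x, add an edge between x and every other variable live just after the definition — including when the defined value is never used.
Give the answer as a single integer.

Answer: 3

Derivation:
def/use:
  b0 def {g,n,t} use ∅
  b1 def {h,n} use ∅
  b2 def {p} use ∅
  b3 def {t} use {t}
  b4 def {p} use ∅
  b5 def {p,t} use ∅

Backward fixpoint:
  b0 li=∅ lo={t}
  b1 li={t} lo={t}
  b2 li=∅ lo=∅
  b3 li={t} lo=∅
  b4 li=∅ lo=∅
  b5 li=∅ lo=∅

Interference:
  g↔{n,t}
  h↔{n,t}
  n↔{g,h,t}
  p↔{t}
  t↔{g,h,n,p}

Chromatic number:
  lower bound: {g,n,t} mutually conflict ⇒ χ ≥ 3
  assign g→c2 h→c2 n→c1 p→c1 t→c0 — no edge inside a register ⇒ χ ≤ 3
  χ = 3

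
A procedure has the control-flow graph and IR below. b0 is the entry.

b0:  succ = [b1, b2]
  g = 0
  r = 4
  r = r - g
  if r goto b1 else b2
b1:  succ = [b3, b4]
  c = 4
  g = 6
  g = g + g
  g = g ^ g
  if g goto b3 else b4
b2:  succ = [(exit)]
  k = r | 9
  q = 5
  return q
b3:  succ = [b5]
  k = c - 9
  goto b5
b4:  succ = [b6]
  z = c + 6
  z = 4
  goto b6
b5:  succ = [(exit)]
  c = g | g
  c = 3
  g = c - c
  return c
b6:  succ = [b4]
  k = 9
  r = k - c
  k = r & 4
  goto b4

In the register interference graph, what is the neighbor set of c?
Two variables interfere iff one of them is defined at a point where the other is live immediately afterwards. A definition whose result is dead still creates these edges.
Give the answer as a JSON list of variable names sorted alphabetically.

Block summaries:
  b0: {g,r} / ∅
  b1: {c,g} / ∅
  b2: {k,q} / {r}
  b3: {k} / {c}
  b4: {z} / {c}
  b5: {c,g} / {g}
  b6: {k,r} / {c}

Backward fixpoint:
  live b0: ∅→{r}
  live b1: ∅→{c,g}
  live b2: {r}→∅
  live b3: {c,g}→{g}
  live b4: {c}→{c}
  live b5: {g}→∅
  live b6: {c}→{c}

Interference:
  c↔{g,k,r,z}
  g↔{c,k,r}
  k↔{c,g}
  q↔∅
  r↔{c,g}
  z↔{c}

N(c) = ["g", "k", "r", "z"]

Answer: ["g", "k", "r", "z"]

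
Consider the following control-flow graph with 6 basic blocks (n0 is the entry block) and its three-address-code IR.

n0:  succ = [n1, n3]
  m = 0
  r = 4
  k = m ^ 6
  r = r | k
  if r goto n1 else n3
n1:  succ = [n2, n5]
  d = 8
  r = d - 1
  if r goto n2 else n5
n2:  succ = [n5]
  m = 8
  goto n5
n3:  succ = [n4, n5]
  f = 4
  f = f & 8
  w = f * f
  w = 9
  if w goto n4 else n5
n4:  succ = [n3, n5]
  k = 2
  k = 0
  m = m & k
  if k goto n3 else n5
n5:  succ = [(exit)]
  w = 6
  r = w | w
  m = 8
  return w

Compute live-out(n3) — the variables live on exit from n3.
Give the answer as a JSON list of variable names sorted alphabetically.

Block summaries:
  n0: {k,m,r} / ∅
  n1: {d,r} / ∅
  n2: {m} / ∅
  n3: {f,w} / ∅
  n4: {k,m} / {m}
  n5: {m,r,w} / ∅

Backward fixpoint:
  n0 li=∅ lo={m}
  n1 li=∅ lo=∅
  n2 li=∅ lo=∅
  n3 li={m} lo={m}
  n4 li={m} lo={m}
  n5 li=∅ lo=∅

live-out(n3) = ["m"]

Answer: ["m"]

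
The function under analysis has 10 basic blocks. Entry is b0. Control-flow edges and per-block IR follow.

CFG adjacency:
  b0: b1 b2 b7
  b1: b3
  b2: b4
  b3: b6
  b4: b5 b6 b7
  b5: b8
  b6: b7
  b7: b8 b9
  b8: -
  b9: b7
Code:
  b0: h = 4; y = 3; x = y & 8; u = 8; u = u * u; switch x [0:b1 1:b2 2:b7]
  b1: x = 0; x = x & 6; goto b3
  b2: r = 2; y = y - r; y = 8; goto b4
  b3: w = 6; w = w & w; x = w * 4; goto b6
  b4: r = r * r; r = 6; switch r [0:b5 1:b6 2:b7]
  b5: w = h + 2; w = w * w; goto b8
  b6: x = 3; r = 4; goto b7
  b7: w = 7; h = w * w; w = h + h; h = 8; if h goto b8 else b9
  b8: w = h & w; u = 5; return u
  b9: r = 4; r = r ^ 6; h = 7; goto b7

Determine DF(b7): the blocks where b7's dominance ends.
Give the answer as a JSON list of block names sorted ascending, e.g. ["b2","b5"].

idom tree: b1←b0 b2←b0 b3←b1 b4←b2 b5←b4 b6←b0 b7←b0 b8←b0 b9←b7
Join-block Dom:
  b6: preds {b3,b4}: {b0,b1,b3} ∩ {b0,b2,b4} = {b0}; idom=b0
  b7: preds {b0,b4,b6,b9}: {b0} ∩ {b0,b2,b4} ∩ {b0,b6} ∩ {b0,b7,b9} = {b0}; idom=b0
  b8: preds {b5,b7}: {b0,b2,b4,b5} ∩ {b0,b7} = {b0}; idom=b0

DF walk-up:
  join b6 pred b3: b3→b1 stop@b0
  join b6 pred b4: b4→b2 stop@b0
  join b7 pred b0: · stop@b0
  join b7 pred b4: b4→b2 stop@b0
  join b7 pred b6: b6 stop@b0
  join b7 pred b9: b9→b7 stop@b0
  join b8 pred b5: b5→b4→b2 stop@b0
  join b8 pred b7: b7 stop@b0
  b0: DF=∅
  b1: DF={b6}
  b2: DF={b6,b7,b8}
  b3: DF={b6}
  b4: DF={b6,b7,b8}
  b5: DF={b8}
  b6: DF={b7}
  b7: DF={b7,b8}
  b8: DF=∅
  b9: DF={b7}

DF(b7) = ["b7", "b8"]

Answer: ["b7", "b8"]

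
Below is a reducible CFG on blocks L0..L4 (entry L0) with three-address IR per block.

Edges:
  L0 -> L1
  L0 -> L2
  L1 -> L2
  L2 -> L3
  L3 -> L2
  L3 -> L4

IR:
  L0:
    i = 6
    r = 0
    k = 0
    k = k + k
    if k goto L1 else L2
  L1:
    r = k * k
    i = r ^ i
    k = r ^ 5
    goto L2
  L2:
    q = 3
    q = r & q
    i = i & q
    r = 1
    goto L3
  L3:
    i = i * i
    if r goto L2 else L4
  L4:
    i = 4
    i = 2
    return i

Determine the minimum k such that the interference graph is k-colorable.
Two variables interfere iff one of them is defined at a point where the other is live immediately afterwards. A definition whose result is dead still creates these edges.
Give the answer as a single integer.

Answer: 3

Derivation:
def/use:
  L0 def {i,k,r} use ∅
  L1 def {i,k,r} use {i,k}
  L2 def {i,q,r} use {i,r}
  L3 def {i} use {i,r}
  L4 def {i} use ∅

Backward fixpoint:
  L0 li=∅ lo={i,k,r}
  L1 li={i,k} lo={i,r}
  L2 li={i,r} lo={i,r}
  L3 li={i,r} lo={i,r}
  L4 li=∅ lo=∅

Interfere edges:
  i: {k,q,r}
  k: {i,r}
  q: {i,r}
  r: {i,k,q}

Colouring:
  {i,k,r} pairwise interfere (3-clique) ⇒ χ ≥ 3
  3-colouring: r0={i}  r1={r}  r2={k,q}
  χ = 3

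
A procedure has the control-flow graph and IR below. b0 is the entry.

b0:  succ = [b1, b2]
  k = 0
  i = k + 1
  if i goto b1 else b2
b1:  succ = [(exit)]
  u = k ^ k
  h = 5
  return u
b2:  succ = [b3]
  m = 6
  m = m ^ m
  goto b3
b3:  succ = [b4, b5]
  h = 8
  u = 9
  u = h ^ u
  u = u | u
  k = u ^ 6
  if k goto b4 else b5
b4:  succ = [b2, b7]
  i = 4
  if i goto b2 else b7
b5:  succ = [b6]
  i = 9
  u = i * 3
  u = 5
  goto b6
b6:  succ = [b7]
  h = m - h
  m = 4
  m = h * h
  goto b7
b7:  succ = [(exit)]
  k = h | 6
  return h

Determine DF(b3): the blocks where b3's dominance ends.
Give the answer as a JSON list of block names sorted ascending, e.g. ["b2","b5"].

idom tree: b1←b0 b2←b0 b3←b2 b4←b3 b5←b3 b6←b5 b7←b3
Dom at joins:
  b2: preds {b0,b4}: {b0} ∩ {b0,b2,b3,b4} = {b0}; idom=b0
  b7: preds {b4,b6}: {b0,b2,b3,b4} ∩ {b0,b2,b3,b5,b6} = {b0,b2,b3}; idom=b3

DF walk-up:
  b2←b0: walk · to b0
  b2←b4: walk b4→b3→b2 to b0
  b7←b4: walk b4 to b3
  b7←b6: walk b6→b5 to b3
  b0 → ∅
  b1 → ∅
  b2 → {b2}
  b3 → {b2}
  b4 → {b2,b7}
  b5 → {b7}
  b6 → {b7}
  b7 → ∅

DF(b3) = ["b2"]

Answer: ["b2"]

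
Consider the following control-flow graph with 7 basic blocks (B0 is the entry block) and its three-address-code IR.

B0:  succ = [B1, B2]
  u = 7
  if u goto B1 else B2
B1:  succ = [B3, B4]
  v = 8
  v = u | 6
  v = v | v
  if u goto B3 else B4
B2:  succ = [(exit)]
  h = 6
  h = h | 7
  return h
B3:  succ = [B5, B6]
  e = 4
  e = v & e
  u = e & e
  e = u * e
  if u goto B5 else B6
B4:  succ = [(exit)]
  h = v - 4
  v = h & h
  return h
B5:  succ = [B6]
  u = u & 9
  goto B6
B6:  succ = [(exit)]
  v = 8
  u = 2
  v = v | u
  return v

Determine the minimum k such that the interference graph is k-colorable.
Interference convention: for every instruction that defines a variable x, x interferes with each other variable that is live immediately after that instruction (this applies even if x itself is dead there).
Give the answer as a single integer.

Answer: 3

Working:
Per-block:
  B0 def {u} use ∅
  B1 def {v} use {u}
  B2 def {h} use ∅
  B3 def {e,u} use {v}
  B4 def {h,v} use {v}
  B5 def {u} use {u}
  B6 def {u,v} use ∅

Liveness:
  live B0: ∅→{u}
  live B1: {u}→{v}
  live B2: ∅→∅
  live B3: {v}→{u}
  live B4: {v}→∅
  live B5: {u}→∅
  live B6: ∅→∅

Interfere edges:
  e — {u,v}
  h — {v}
  u — {e,v}
  v — {e,h,u}

Colouring:
  clique {e,u,v} ⇒ need ≥ 3
  3-colouring: c0={v}  c1={e,h}  c2={u}
  χ = 3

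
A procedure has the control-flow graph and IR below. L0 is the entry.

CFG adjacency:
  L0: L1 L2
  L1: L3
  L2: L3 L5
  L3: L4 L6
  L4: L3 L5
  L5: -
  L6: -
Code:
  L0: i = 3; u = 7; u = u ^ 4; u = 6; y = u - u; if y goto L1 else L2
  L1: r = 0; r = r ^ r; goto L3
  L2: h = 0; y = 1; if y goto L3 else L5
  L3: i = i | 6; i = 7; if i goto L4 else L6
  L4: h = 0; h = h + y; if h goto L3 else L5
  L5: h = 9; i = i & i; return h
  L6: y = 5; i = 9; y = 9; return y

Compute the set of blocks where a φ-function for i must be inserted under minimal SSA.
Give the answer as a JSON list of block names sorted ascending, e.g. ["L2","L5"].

idom tree: L1←L0 L2←L0 L3←L0 L4←L3 L5←L0 L6←L3
Dom∩ at merges:
  L3: preds {L1,L2,L4}: {L0,L1} ∩ {L0,L2} ∩ {L0,L3,L4} = {L0}; idom=L0
  L5: preds {L2,L4}: {L0,L2} ∩ {L0,L3,L4} = {L0}; idom=L0

DF derivation:
  join L3 pred L1: L1 stop@L0
  join L3 pred L2: L2 stop@L0
  join L3 pred L4: L4→L3 stop@L0
  join L5 pred L2: L2 stop@L0
  join L5 pred L4: L4→L3 stop@L0
  L0: DF=∅
  L1: DF={L3}
  L2: DF={L3,L5}
  L3: DF={L3,L5}
  L4: DF={L3,L5}
  L5: DF=∅
  L6: DF=∅

φ for i: defs {L0,L3,L5,L6}
  DF⁺ = {L3,L5}

Answer: ["L3", "L5"]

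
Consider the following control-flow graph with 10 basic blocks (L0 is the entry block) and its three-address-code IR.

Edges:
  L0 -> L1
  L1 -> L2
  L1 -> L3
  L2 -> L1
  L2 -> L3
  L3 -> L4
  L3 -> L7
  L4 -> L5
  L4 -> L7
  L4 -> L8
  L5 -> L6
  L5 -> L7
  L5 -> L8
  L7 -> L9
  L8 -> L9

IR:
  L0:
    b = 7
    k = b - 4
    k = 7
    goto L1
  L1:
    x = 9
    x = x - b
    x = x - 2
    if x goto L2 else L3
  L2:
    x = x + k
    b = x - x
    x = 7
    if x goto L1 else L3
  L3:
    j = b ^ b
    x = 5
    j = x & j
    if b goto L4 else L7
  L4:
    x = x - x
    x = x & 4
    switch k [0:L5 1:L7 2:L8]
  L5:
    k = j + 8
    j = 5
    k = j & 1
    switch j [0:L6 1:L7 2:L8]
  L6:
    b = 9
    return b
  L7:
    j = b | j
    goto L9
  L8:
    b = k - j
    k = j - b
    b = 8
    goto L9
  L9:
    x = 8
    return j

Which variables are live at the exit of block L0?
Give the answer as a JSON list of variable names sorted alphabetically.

Answer: ["b", "k"]

Derivation:
Block summaries:
  L0 def {b,k} use ∅
  L1 def {x} use {b}
  L2 def {b,x} use {k,x}
  L3 def {j,x} use {b}
  L4 def {x} use {k,x}
  L5 def {j,k} use {j}
  L6 def {b} use ∅
  L7 def {j} use {b,j}
  L8 def {b,k} use {j,k}
  L9 def {x} use {j}

Live sets:
  live L0: ∅→{b,k}
  live L1: {b,k}→{b,k,x}
  live L2: {k,x}→{b,k}
  live L3: {b,k}→{b,j,k,x}
  live L4: {b,j,k,x}→{b,j,k}
  live L5: {b,j}→{b,j,k}
  live L6: ∅→∅
  live L7: {b,j}→{j}
  live L8: {j,k}→{j}
  live L9: {j}→∅

live-out(L0) = ["b", "k"]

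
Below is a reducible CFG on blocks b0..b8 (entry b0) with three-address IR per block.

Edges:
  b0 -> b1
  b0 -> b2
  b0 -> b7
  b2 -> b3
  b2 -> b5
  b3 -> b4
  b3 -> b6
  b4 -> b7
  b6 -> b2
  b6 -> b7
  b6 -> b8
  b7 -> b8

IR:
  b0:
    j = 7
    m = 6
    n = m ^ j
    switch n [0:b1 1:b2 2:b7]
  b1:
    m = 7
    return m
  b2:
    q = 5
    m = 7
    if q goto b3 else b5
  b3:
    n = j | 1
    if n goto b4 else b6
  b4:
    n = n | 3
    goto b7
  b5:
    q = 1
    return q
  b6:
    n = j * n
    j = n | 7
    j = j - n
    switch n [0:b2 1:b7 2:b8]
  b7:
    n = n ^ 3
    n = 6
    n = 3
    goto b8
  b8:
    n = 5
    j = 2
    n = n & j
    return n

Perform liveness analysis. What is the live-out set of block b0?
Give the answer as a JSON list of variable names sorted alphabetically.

Answer: ["j", "n"]

Working:
def/use:
  b0: {j,m,n} / ∅
  b1: {m} / ∅
  b2: {m,q} / ∅
  b3: {n} / {j}
  b4: {n} / {n}
  b5: {q} / ∅
  b6: {j,n} / {j,n}
  b7: {n} / {n}
  b8: {j,n} / ∅

Live sets:
  b0 li=∅ lo={j,n}
  b1 li=∅ lo=∅
  b2 li={j} lo={j}
  b3 li={j} lo={j,n}
  b4 li={n} lo={n}
  b5 li=∅ lo=∅
  b6 li={j,n} lo={j,n}
  b7 li={n} lo=∅
  b8 li=∅ lo=∅

live-out(b0) = ["j", "n"]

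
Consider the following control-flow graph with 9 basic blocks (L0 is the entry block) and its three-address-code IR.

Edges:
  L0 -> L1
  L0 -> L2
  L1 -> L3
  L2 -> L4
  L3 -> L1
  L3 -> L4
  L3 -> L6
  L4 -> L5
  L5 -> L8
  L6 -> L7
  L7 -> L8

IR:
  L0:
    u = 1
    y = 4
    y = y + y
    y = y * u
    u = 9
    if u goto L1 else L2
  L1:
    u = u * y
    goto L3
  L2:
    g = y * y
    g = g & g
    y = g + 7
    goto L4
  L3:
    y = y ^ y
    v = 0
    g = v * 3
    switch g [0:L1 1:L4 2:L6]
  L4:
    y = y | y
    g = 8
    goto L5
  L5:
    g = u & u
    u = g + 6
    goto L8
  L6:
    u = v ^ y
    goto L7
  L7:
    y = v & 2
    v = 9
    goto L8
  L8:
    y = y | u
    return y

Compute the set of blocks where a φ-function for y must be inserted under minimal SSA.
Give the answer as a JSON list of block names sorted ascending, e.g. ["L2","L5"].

Answer: ["L1", "L4", "L8"]

Analysis:
idom tree: L1←L0 L2←L0 L3←L1 L4←L0 L5←L4 L6←L3 L7←L6 L8←L0
Dom at joins:
  L1: preds {L0,L3}: {L0} ∩ {L0,L1,L3} = {L0}; idom=L0
  L4: preds {L2,L3}: {L0,L2} ∩ {L0,L1,L3} = {L0}; idom=L0
  L8: preds {L5,L7}: {L0,L4,L5} ∩ {L0,L1,L3,L6,L7} = {L0}; idom=L0

Frontier:
  join L1 pred L0: · stop@L0
  join L1 pred L3: L3→L1 stop@L0
  join L4 pred L2: L2 stop@L0
  join L4 pred L3: L3→L1 stop@L0
  join L8 pred L5: L5→L4 stop@L0
  join L8 pred L7: L7→L6→L3→L1 stop@L0
  L0 → ∅
  L1 → {L1,L4,L8}
  L2 → {L4}
  L3 → {L1,L4,L8}
  L4 → {L8}
  L5 → {L8}
  L6 → {L8}
  L7 → {L8}
  L8 → ∅

φ for y: defs {L0,L2,L3,L4,L7,L8}
  DF⁺ = {L1,L4,L8}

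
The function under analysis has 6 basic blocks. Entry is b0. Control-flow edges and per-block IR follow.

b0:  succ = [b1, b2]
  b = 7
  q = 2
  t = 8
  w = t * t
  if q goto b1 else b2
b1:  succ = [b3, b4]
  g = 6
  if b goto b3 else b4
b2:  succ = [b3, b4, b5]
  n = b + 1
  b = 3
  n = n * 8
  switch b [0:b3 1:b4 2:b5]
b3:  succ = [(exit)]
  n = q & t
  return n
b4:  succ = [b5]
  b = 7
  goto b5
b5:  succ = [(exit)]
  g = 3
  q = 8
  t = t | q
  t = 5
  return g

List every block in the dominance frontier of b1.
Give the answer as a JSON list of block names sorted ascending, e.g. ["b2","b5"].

idom tree: b1←b0 b2←b0 b3←b0 b4←b0 b5←b0
Dom at joins:
  b3: preds {b1,b2}: {b0,b1} ∩ {b0,b2} = {b0}; idom=b0
  b4: preds {b1,b2}: {b0,b1} ∩ {b0,b2} = {b0}; idom=b0
  b5: preds {b2,b4}: {b0,b2} ∩ {b0,b4} = {b0}; idom=b0

Frontier:
  b3←b1: walk b1 to b0
  b3←b2: walk b2 to b0
  b4←b1: walk b1 to b0
  b4←b2: walk b2 to b0
  b5←b2: walk b2 to b0
  b5←b4: walk b4 to b0
  b0 → ∅
  b1 → {b3,b4}
  b2 → {b3,b4,b5}
  b3 → ∅
  b4 → {b5}
  b5 → ∅

DF(b1) = ["b3", "b4"]

Answer: ["b3", "b4"]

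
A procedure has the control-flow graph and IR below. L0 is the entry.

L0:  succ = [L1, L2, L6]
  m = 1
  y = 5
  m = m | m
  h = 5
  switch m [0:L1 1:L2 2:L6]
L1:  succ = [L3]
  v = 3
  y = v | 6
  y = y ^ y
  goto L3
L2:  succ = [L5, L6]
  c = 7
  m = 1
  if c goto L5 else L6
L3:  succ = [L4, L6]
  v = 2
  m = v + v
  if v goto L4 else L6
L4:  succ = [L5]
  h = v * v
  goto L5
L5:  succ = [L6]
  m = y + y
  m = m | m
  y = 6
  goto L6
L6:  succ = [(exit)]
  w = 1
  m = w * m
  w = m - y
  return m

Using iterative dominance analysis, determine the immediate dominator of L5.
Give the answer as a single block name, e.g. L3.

idom tree: L1←L0 L2←L0 L3←L1 L4←L3 L5←L0 L6←L0
Join-block Dom:
  L5: preds {L2,L4}: {L0,L2} ∩ {L0,L1,L3,L4} = {L0}; idom=L0
  L6: preds {L0,L2,L3,L5}: {L0} ∩ {L0,L2} ∩ {L0,L1,L3} ∩ {L0,L5} = {L0}; idom=L0

idom(L5) = L0

Answer: L0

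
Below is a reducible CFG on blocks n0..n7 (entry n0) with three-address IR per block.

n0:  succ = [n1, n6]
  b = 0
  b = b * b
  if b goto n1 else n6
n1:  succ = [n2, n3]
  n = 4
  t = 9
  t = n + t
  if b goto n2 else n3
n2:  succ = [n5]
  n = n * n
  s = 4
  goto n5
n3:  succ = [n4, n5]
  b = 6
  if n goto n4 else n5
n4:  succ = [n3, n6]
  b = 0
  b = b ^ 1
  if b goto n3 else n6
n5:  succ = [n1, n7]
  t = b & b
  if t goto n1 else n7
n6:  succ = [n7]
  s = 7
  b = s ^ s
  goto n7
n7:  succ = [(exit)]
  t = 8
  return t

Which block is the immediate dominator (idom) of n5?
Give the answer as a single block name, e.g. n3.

Answer: n1

Analysis:
idom tree: n1←n0 n2←n1 n3←n1 n4←n3 n5←n1 n6←n0 n7←n0
Join-block Dom:
  n1: preds {n0,n5}: {n0} ∩ {n0,n1,n5} = {n0}; idom=n0
  n3: preds {n1,n4}: {n0,n1} ∩ {n0,n1,n3,n4} = {n0,n1}; idom=n1
  n5: preds {n2,n3}: {n0,n1,n2} ∩ {n0,n1,n3} = {n0,n1}; idom=n1
  n6: preds {n0,n4}: {n0} ∩ {n0,n1,n3,n4} = {n0}; idom=n0
  n7: preds {n5,n6}: {n0,n1,n5} ∩ {n0,n6} = {n0}; idom=n0

idom(n5) = n1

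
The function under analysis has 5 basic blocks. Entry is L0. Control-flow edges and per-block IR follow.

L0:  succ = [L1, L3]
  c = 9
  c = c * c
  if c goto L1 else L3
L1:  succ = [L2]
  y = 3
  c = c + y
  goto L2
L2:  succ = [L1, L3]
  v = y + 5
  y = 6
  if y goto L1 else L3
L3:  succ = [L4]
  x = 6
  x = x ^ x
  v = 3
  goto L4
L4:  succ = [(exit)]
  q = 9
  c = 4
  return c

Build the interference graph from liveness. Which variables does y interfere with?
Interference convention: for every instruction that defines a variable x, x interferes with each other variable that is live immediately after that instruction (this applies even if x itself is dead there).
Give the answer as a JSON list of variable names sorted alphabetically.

Answer: ["c"]

Working:
Block summaries:
  L0 def {c} use ∅
  L1 def {c,y} use {c}
  L2 def {v,y} use {y}
  L3 def {v,x} use ∅
  L4 def {c,q} use ∅

Backward fixpoint:
  L0: in=∅ out={c}
  L1: in={c} out={c,y}
  L2: in={c,y} out={c}
  L3: in=∅ out=∅
  L4: in=∅ out=∅

Conflict graph:
  c: {v,y}
  q: ∅
  v: {c}
  x: ∅
  y: {c}

N(y) = ["c"]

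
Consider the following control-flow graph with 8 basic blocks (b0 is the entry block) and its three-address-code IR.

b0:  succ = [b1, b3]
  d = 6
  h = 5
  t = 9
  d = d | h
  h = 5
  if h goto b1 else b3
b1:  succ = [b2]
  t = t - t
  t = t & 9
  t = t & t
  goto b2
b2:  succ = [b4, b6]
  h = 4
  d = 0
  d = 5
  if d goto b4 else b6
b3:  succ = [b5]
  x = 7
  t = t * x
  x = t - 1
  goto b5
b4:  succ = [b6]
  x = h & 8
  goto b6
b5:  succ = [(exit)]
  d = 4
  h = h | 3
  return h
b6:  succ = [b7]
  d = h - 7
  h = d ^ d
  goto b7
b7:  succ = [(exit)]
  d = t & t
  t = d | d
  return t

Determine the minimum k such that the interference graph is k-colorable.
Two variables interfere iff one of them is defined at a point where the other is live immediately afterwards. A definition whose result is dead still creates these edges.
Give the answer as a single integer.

Answer: 3

Working:
Block summaries:
  b0 def {d,h,t} use ∅
  b1 def {t} use {t}
  b2 def {d,h} use ∅
  b3 def {t,x} use {t}
  b4 def {x} use {h}
  b5 def {d,h} use {h}
  b6 def {d,h} use {h}
  b7 def {d,t} use {t}

Live sets:
  live b0: ∅→{h,t}
  live b1: {t}→{t}
  live b2: {t}→{h,t}
  live b3: {h,t}→{h}
  live b4: {h,t}→{h,t}
  live b5: {h}→∅
  live b6: {h,t}→{t}
  live b7: {t}→∅

Conflict graph:
  d↔{h,t}
  h↔{d,t,x}
  t↔{d,h,x}
  x↔{h,t}

Chromatic number:
  {d,h,t} pairwise interfere (3-clique) ⇒ χ ≥ 3
  3-colouring: c0={h}  c1={t}  c2={d,x}
  χ = 3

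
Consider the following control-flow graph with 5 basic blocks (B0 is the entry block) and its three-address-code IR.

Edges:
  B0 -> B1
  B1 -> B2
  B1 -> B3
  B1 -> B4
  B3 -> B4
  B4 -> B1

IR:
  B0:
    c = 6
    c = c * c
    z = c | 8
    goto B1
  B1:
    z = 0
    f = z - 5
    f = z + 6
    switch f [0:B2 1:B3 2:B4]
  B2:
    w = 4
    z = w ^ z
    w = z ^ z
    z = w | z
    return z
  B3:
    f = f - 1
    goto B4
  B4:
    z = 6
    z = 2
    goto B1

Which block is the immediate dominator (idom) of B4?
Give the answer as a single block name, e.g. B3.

Answer: B1

Derivation:
idom tree: B1←B0 B2←B1 B3←B1 B4←B1
Join-block Dom:
  B1: preds {B0,B4}: {B0} ∩ {B0,B1,B4} = {B0}; idom=B0
  B4: preds {B1,B3}: {B0,B1} ∩ {B0,B1,B3} = {B0,B1}; idom=B1

idom(B4) = B1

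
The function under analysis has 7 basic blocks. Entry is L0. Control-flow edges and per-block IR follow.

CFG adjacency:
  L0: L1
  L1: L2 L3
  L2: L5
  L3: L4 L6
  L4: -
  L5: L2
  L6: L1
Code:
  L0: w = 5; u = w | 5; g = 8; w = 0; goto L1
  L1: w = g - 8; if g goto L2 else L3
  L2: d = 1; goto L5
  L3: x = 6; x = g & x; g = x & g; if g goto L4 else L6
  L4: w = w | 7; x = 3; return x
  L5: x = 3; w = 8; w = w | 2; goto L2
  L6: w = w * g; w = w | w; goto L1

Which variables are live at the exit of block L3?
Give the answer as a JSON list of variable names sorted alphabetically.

Block summaries:
  L0: def={g,u,w} ue=∅
  L1: def={w} ue={g}
  L2: def={d} ue=∅
  L3: def={g,x} ue={g}
  L4: def={w,x} ue={w}
  L5: def={w,x} ue=∅
  L6: def={w} ue={g,w}

Liveness:
  live L0: ∅→{g}
  live L1: {g}→{g,w}
  live L2: ∅→∅
  live L3: {g,w}→{g,w}
  live L4: {w}→∅
  live L5: ∅→∅
  live L6: {g,w}→{g}

live-out(L3) = ["g", "w"]

Answer: ["g", "w"]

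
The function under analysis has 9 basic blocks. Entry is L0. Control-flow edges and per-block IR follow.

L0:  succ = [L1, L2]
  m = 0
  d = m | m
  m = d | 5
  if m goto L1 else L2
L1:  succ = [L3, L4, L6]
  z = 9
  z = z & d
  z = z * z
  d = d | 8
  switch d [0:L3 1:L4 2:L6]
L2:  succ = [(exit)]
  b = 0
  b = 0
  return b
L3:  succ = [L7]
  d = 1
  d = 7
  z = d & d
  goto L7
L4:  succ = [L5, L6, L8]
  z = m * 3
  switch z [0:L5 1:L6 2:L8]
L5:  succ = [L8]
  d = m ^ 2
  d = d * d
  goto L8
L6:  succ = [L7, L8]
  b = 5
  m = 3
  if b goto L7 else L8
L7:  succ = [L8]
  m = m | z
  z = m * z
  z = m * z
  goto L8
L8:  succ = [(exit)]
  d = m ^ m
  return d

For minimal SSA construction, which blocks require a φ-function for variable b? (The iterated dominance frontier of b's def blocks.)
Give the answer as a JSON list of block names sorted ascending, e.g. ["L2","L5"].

Answer: ["L7", "L8"]

Working:
idom tree: L1←L0 L2←L0 L3←L1 L4←L1 L5←L4 L6←L1 L7←L1 L8←L1
Dom at joins:
  L6: preds {L1,L4}: {L0,L1} ∩ {L0,L1,L4} = {L0,L1}; idom=L1
  L7: preds {L3,L6}: {L0,L1,L3} ∩ {L0,L1,L6} = {L0,L1}; idom=L1
  L8: preds {L4,L5,L6,L7}: {L0,L1,L4} ∩ {L0,L1,L4,L5} ∩ {L0,L1,L6} ∩ {L0,L1,L7} = {L0,L1}; idom=L1

Frontier:
  L6←L1: walk · to L1
  L6←L4: walk L4 to L1
  L7←L3: walk L3 to L1
  L7←L6: walk L6 to L1
  L8←L4: walk L4 to L1
  L8←L5: walk L5→L4 to L1
  L8←L6: walk L6 to L1
  L8←L7: walk L7 to L1
  DF(L0)=∅
  DF(L1)=∅
  DF(L2)=∅
  DF(L3)={L7}
  DF(L4)={L6,L8}
  DF(L5)={L8}
  DF(L6)={L7,L8}
  DF(L7)={L8}
  DF(L8)=∅

φ for b: defs {L2,L6}
  DF⁺ = {L7,L8}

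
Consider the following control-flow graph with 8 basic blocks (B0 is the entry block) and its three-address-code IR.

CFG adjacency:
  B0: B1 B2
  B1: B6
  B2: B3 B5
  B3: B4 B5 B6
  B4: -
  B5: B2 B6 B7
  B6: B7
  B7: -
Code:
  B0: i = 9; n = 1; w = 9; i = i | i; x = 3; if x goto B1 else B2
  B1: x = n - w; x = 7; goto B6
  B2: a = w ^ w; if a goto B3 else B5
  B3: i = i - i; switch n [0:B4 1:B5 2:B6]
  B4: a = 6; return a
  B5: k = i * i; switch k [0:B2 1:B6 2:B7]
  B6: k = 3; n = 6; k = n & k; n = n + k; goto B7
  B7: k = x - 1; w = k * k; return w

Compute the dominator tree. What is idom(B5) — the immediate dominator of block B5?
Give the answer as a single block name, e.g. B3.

idom tree: B1←B0 B2←B0 B3←B2 B4←B3 B5←B2 B6←B0 B7←B0
Dom∩ at merges:
  B2: preds {B0,B5}: {B0} ∩ {B0,B2,B5} = {B0}; idom=B0
  B5: preds {B2,B3}: {B0,B2} ∩ {B0,B2,B3} = {B0,B2}; idom=B2
  B6: preds {B1,B3,B5}: {B0,B1} ∩ {B0,B2,B3} ∩ {B0,B2,B5} = {B0}; idom=B0
  B7: preds {B5,B6}: {B0,B2,B5} ∩ {B0,B6} = {B0}; idom=B0

idom(B5) = B2

Answer: B2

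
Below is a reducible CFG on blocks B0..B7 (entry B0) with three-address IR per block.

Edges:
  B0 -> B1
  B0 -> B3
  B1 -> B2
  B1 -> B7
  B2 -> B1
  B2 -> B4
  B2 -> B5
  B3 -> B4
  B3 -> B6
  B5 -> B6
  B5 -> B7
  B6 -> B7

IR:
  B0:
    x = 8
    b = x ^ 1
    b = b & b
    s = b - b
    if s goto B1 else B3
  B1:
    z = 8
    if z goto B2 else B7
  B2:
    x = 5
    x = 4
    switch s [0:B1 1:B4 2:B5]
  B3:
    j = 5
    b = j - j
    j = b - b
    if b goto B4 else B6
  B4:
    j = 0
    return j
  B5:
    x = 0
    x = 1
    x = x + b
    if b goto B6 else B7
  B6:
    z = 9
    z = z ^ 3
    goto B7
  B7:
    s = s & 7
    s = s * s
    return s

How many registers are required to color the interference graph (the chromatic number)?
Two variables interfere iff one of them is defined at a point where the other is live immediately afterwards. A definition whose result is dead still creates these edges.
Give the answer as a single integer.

Block summaries:
  B0: {b,s,x} / ∅
  B1: {z} / ∅
  B2: {x} / {s}
  B3: {b,j} / ∅
  B4: {j} / ∅
  B5: {x} / {b}
  B6: {z} / ∅
  B7: {s} / {s}

Backward fixpoint:
  B0: in=∅ out={b,s}
  B1: in={b,s} out={b,s}
  B2: in={b,s} out={b,s}
  B3: in={s} out={s}
  B4: in=∅ out=∅
  B5: in={b,s} out={s}
  B6: in={s} out={s}
  B7: in={s} out=∅

Conflict graph:
  b — {j,s,x,z}
  j — {b,s}
  s — {b,j,x,z}
  x — {b,s}
  z — {b,s}

Colouring:
  lower bound: {b,j,s} mutually conflict ⇒ χ ≥ 3
  3-colouring: R0={b}  R1={s}  R2={j,x,z}
  χ = 3

Answer: 3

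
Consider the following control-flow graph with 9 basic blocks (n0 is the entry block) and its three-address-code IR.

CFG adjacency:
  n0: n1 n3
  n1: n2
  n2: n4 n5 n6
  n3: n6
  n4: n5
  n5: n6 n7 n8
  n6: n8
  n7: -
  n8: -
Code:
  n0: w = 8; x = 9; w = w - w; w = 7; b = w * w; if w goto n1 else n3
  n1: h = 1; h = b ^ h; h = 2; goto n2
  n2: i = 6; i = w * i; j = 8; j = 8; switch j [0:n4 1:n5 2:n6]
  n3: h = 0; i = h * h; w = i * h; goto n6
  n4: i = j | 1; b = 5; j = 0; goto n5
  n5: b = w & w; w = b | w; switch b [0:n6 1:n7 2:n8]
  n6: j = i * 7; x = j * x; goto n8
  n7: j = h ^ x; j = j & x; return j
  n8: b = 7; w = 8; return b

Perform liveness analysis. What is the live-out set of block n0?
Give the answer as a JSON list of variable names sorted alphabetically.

Answer: ["b", "w", "x"]

Analysis:
Per-block:
  n0: {b,w,x} / ∅
  n1: {h} / {b}
  n2: {i,j} / {w}
  n3: {h,i,w} / ∅
  n4: {b,i,j} / {j}
  n5: {b,w} / {w}
  n6: {j,x} / {i,x}
  n7: {j} / {h,x}
  n8: {b,w} / ∅

Live sets:
  n0 li=∅ lo={b,w,x}
  n1 li={b,w,x} lo={h,w,x}
  n2 li={h,w,x} lo={h,i,j,w,x}
  n3 li={x} lo={i,x}
  n4 li={h,j,w,x} lo={h,i,w,x}
  n5 li={h,i,w,x} lo={h,i,x}
  n6 li={i,x} lo=∅
  n7 li={h,x} lo=∅
  n8 li=∅ lo=∅

live-out(n0) = ["b", "w", "x"]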